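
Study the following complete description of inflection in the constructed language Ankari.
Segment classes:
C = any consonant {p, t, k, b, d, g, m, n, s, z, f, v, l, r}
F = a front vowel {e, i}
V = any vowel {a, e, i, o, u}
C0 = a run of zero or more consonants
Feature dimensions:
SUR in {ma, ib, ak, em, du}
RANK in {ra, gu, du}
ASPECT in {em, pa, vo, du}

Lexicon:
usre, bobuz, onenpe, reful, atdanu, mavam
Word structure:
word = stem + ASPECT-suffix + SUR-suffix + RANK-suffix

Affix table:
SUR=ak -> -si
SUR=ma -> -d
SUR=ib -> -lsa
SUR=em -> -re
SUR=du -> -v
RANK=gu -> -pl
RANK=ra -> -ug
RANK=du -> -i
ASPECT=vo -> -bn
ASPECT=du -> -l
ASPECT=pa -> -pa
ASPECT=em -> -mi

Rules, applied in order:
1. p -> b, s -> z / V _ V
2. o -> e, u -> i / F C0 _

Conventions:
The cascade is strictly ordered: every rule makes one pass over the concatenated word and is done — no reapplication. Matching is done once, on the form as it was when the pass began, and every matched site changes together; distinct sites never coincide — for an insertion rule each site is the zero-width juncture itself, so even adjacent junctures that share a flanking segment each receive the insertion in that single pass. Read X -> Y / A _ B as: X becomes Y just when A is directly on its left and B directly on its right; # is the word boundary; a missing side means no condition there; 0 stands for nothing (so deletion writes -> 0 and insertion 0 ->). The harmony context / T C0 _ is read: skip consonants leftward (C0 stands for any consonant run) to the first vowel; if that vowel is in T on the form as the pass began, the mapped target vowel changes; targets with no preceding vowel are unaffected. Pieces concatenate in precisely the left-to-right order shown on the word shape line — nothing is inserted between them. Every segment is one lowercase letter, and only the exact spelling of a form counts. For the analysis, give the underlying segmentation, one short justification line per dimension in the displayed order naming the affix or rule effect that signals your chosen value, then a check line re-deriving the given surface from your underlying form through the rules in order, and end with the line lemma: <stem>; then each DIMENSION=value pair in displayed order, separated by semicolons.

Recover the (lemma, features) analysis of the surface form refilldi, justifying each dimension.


underlying: reful-l-d-i
SUR=ma - signalled by the affix -d
RANK=du - signalled by the affix -i
ASPECT=du - signalled by the affix -l
check: refulldi -> refulldi -> refilldi
lemma: reful; SUR=ma; RANK=du; ASPECT=du


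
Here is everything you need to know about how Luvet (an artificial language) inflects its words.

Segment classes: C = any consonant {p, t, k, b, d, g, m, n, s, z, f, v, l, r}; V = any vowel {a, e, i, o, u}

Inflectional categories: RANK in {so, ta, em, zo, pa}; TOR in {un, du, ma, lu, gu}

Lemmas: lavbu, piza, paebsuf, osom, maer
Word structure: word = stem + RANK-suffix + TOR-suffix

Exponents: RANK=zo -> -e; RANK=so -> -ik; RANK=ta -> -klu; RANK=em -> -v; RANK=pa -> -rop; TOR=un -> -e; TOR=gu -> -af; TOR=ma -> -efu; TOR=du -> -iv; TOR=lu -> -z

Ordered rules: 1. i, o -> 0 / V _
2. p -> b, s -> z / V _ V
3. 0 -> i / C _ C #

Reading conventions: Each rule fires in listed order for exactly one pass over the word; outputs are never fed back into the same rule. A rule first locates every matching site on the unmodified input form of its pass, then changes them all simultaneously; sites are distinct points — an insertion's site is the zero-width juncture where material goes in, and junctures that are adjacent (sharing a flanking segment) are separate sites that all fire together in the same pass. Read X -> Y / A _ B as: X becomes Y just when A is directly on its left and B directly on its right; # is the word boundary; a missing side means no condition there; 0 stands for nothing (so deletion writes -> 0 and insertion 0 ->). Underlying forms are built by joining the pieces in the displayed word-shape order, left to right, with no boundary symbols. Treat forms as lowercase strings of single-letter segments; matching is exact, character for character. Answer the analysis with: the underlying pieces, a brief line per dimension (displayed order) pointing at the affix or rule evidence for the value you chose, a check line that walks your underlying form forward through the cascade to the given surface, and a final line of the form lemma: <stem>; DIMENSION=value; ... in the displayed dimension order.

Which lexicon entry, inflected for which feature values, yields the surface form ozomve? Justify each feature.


underlying: osom-v-e
RANK=em - signalled by the affix -v
TOR=un - signalled by the affix -e
check: osomve -> osomve -> ozomve -> ozomve
lemma: osom; RANK=em; TOR=un


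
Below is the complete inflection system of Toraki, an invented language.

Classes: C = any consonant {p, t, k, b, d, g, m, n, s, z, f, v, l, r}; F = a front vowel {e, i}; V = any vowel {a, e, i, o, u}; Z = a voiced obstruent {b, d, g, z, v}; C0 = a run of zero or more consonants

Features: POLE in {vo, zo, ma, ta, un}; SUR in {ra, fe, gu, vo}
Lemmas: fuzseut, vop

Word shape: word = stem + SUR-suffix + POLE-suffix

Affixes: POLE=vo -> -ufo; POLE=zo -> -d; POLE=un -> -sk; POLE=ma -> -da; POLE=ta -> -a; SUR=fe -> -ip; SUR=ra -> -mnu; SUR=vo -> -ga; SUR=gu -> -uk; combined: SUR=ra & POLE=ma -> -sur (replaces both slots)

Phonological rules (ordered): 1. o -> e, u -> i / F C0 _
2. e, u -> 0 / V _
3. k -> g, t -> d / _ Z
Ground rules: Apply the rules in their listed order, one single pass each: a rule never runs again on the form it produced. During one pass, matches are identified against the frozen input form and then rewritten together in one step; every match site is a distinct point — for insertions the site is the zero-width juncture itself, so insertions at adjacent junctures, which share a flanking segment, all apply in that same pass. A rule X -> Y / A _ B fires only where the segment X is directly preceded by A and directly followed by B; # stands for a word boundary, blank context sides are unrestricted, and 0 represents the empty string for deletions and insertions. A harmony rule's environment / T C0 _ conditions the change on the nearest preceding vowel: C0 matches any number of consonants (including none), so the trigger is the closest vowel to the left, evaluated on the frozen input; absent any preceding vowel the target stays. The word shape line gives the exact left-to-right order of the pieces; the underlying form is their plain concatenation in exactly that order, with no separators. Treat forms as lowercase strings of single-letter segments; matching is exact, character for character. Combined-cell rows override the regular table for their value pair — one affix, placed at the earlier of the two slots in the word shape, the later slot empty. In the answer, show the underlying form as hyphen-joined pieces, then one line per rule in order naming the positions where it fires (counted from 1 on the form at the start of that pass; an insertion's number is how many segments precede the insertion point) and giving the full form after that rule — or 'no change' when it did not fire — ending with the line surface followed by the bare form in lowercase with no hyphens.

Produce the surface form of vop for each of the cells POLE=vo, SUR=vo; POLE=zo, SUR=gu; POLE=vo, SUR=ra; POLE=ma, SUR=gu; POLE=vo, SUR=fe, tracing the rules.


cell POLE=vo, SUR=vo:
underlying: vop-ga-ufo
1. o -> e, u -> i / F C0 _: no change
2. e, u -> 0 / V _: fires at position(s) 6: vopgafo
3. k -> g, t -> d / _ Z: no change
surface: vopgafo

cell POLE=zo, SUR=gu:
underlying: vop-uk-d
1. o -> e, u -> i / F C0 _: no change
2. e, u -> 0 / V _: no change
3. k -> g, t -> d / _ Z: fires at position(s) 5: vopugd
surface: vopugd

cell POLE=vo, SUR=ra:
underlying: vop-mnu-ufo
1. o -> e, u -> i / F C0 _: no change
2. e, u -> 0 / V _: fires at position(s) 7: vopmnufo
3. k -> g, t -> d / _ Z: no change
surface: vopmnufo

cell POLE=ma, SUR=gu:
underlying: vop-uk-da
1. o -> e, u -> i / F C0 _: no change
2. e, u -> 0 / V _: no change
3. k -> g, t -> d / _ Z: fires at position(s) 5: vopugda
surface: vopugda

cell POLE=vo, SUR=fe:
underlying: vop-ip-ufo
1. o -> e, u -> i / F C0 _: fires at position(s) 6: vopipifo
2. e, u -> 0 / V _: no change
3. k -> g, t -> d / _ Z: no change
surface: vopipifo


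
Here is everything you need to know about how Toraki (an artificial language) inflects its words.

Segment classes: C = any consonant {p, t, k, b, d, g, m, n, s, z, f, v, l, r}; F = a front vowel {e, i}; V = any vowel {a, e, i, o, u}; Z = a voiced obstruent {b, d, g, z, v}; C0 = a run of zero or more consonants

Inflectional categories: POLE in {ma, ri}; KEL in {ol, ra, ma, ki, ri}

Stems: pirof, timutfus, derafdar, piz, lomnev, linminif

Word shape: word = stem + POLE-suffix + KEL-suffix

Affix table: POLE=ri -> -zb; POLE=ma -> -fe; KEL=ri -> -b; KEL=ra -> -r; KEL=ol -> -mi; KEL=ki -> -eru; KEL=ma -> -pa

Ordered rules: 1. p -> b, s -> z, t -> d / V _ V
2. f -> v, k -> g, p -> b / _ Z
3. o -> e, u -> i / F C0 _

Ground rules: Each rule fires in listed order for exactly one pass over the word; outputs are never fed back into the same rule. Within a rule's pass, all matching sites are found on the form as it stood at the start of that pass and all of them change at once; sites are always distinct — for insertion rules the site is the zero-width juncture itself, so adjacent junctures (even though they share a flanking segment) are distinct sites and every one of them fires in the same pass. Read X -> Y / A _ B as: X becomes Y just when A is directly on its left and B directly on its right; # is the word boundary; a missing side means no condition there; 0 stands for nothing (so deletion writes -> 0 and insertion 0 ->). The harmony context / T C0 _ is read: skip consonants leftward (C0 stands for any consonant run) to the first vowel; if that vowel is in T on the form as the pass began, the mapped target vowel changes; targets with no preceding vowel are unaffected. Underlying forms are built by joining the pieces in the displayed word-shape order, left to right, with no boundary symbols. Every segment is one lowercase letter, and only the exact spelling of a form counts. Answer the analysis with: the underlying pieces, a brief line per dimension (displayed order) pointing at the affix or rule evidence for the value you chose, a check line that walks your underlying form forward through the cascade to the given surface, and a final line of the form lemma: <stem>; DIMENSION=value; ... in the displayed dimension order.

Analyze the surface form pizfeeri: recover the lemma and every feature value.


underlying: piz-fe-eru
POLE=ma - signalled by the affix -fe
KEL=ki - signalled by the affix -eru
check: pizfeeru -> pizfeeru -> pizfeeru -> pizfeeri
lemma: piz; POLE=ma; KEL=ki


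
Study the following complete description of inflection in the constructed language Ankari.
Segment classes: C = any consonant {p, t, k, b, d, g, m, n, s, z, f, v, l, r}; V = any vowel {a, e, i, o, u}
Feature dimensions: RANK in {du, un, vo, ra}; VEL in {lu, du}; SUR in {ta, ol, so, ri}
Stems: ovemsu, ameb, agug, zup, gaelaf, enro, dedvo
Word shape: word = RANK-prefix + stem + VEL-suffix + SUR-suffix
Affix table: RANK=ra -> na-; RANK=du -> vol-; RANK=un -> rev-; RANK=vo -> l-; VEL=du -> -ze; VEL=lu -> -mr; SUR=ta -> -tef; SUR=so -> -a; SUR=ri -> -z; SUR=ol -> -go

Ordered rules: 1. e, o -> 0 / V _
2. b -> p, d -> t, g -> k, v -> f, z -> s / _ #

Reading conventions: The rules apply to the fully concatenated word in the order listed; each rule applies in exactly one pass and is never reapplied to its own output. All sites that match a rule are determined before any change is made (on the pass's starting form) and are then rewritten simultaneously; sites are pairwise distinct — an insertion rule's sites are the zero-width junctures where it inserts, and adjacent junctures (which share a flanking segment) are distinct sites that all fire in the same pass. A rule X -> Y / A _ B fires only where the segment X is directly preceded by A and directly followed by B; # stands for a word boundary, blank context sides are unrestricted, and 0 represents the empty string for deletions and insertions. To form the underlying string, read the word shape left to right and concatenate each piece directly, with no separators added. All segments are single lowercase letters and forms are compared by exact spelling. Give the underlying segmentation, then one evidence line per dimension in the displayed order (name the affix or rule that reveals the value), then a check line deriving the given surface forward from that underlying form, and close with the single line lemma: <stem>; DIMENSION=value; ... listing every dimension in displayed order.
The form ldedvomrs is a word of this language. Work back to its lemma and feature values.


underlying: l-dedvo-mr-z
RANK=vo - signalled by the affix l-
VEL=lu - signalled by the affix -mr
SUR=ri - signalled by the affix -z
check: ldedvomrz -> ldedvomrz -> ldedvomrs
lemma: dedvo; RANK=vo; VEL=lu; SUR=ri


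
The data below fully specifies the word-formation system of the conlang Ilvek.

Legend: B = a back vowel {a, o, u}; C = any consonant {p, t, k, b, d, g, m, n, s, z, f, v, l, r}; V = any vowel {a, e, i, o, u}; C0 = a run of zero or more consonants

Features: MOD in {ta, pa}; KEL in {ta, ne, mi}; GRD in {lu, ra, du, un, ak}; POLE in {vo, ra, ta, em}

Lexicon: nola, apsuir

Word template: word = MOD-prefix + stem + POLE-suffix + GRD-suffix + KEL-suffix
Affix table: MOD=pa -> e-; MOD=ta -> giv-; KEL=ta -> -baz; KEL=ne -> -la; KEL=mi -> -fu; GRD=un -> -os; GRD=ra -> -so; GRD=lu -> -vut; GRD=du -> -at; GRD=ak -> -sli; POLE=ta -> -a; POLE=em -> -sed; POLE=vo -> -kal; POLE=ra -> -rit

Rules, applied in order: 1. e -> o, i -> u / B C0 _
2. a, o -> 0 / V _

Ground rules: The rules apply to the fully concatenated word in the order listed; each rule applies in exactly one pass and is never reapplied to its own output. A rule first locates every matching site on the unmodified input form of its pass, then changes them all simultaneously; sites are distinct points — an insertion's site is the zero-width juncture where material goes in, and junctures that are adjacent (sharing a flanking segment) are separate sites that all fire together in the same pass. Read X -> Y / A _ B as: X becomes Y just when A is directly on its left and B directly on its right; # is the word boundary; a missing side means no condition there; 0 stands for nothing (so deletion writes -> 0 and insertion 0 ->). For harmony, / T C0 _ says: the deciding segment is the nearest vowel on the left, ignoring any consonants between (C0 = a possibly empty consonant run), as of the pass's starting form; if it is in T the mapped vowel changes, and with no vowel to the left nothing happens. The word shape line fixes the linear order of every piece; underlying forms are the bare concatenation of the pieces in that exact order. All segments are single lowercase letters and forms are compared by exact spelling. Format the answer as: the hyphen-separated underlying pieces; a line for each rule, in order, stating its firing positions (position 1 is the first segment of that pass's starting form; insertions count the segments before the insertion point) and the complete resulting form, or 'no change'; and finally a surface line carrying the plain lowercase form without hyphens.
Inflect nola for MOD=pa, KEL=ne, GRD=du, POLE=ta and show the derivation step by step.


underlying: e-nola-a-at-la
1. e -> o, i -> u / B C0 _: no change
2. a, o -> 0 / V _: fires at position(s) 6, 7: enolatla
surface: enolatla


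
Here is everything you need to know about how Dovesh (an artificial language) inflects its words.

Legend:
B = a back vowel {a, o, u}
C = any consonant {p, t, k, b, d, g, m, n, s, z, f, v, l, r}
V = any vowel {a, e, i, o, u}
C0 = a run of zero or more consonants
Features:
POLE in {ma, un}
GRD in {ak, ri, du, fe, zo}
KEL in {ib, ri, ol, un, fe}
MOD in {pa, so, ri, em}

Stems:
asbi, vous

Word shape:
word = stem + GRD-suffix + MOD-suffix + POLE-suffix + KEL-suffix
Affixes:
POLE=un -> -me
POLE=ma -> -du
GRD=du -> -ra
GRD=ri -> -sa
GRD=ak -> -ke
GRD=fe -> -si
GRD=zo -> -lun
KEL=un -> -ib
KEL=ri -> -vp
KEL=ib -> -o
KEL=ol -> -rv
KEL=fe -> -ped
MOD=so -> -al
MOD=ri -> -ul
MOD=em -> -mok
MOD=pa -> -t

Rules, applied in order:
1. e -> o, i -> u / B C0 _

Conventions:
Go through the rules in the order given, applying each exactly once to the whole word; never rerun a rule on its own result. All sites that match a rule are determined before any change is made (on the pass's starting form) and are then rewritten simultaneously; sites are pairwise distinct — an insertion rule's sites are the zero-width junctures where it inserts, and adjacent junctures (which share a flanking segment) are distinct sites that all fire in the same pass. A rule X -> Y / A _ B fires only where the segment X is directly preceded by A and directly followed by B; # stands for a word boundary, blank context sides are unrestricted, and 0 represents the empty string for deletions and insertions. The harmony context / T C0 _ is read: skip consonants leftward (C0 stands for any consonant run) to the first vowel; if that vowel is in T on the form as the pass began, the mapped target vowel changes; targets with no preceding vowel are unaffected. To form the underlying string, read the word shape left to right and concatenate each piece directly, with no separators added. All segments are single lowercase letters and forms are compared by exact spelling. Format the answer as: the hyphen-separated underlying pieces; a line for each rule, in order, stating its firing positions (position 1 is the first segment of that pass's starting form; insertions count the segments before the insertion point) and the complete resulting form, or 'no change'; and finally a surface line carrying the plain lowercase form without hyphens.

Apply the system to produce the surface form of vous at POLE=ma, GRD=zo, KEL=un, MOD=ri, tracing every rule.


underlying: vous-lun-ul-du-ib
1. e -> o, i -> u / B C0 _: fires at position(s) 12: vouslunulduub
surface: vouslunulduub


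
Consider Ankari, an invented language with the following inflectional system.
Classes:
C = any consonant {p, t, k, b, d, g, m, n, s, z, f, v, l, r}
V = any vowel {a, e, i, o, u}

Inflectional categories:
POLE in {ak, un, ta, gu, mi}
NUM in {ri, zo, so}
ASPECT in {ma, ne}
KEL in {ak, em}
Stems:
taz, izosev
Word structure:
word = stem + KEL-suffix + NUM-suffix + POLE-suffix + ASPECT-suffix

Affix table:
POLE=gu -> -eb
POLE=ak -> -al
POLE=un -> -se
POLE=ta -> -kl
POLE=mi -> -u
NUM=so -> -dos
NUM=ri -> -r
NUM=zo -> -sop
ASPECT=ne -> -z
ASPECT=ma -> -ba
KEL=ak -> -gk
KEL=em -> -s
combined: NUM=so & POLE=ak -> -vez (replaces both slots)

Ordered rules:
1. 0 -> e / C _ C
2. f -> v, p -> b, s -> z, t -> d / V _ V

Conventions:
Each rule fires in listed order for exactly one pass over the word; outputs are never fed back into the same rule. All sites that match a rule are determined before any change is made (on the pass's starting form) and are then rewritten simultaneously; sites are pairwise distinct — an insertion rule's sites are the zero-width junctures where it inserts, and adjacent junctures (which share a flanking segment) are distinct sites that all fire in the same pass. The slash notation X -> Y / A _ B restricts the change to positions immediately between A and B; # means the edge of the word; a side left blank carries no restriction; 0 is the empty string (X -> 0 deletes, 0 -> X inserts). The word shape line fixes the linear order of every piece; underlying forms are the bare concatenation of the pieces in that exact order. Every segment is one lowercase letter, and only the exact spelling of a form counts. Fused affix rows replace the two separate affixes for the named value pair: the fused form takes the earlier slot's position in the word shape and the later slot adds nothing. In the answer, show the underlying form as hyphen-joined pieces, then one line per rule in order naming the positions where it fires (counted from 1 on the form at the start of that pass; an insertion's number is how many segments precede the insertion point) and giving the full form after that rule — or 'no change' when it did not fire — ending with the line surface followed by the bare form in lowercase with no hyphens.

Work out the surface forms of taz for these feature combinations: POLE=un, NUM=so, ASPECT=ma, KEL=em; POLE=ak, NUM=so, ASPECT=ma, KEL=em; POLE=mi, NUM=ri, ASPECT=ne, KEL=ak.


cell POLE=un, NUM=so, ASPECT=ma, KEL=em:
underlying: taz-s-dos-se-ba
1. 0 -> e / C _ C: inserts after position(s) 3, 4, 7: tazesedoseseba
2. f -> v, p -> b, s -> z, t -> d / V _ V: fires at position(s) 5, 9, 11: tazezedozezeba
surface: tazezedozezeba

cell POLE=ak, NUM=so, ASPECT=ma, KEL=em:
underlying: taz-s-vez-ba
1. 0 -> e / C _ C: inserts after position(s) 3, 4, 7: tazesevezeba
2. f -> v, p -> b, s -> z, t -> d / V _ V: fires at position(s) 5: tazezevezeba
surface: tazezevezeba

cell POLE=mi, NUM=ri, ASPECT=ne, KEL=ak:
underlying: taz-gk-r-u-z
1. 0 -> e / C _ C: inserts after position(s) 3, 4, 5: tazegekeruz
2. f -> v, p -> b, s -> z, t -> d / V _ V: no change
surface: tazegekeruz


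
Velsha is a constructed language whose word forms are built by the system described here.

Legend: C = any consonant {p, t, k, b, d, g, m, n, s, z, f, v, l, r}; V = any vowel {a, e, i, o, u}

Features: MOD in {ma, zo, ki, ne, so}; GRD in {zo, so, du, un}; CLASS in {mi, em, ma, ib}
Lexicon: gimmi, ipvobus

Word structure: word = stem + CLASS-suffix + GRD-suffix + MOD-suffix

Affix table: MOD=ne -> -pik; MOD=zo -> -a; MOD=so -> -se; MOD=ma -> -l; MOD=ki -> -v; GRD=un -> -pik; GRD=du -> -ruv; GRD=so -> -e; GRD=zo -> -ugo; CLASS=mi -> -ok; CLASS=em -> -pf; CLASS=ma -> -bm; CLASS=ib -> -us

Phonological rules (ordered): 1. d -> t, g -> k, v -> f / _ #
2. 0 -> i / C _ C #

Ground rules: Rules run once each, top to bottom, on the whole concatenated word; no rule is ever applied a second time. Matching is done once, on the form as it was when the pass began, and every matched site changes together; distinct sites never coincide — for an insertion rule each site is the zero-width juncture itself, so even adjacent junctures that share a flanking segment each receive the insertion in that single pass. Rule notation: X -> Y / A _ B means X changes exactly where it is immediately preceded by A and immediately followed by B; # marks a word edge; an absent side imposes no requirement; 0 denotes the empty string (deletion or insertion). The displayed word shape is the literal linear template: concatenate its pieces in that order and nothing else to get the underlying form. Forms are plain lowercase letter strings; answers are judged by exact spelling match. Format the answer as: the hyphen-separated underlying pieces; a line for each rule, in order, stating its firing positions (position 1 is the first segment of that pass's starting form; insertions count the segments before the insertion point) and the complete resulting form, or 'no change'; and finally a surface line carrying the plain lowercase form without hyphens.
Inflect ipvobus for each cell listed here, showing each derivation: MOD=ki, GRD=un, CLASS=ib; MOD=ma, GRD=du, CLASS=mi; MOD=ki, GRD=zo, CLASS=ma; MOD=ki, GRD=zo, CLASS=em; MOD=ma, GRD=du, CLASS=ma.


cell MOD=ki, GRD=un, CLASS=ib:
underlying: ipvobus-us-pik-v
1. d -> t, g -> k, v -> f / _ #: fires at position(s) 13: ipvobususpikf
2. 0 -> i / C _ C #: inserts after position(s) 12: ipvobususpikif
surface: ipvobususpikif

cell MOD=ma, GRD=du, CLASS=mi:
underlying: ipvobus-ok-ruv-l
1. d -> t, g -> k, v -> f / _ #: no change
2. 0 -> i / C _ C #: inserts after position(s) 12: ipvobusokruvil
surface: ipvobusokruvil

cell MOD=ki, GRD=zo, CLASS=ma:
underlying: ipvobus-bm-ugo-v
1. d -> t, g -> k, v -> f / _ #: fires at position(s) 13: ipvobusbmugof
2. 0 -> i / C _ C #: no change
surface: ipvobusbmugof

cell MOD=ki, GRD=zo, CLASS=em:
underlying: ipvobus-pf-ugo-v
1. d -> t, g -> k, v -> f / _ #: fires at position(s) 13: ipvobuspfugof
2. 0 -> i / C _ C #: no change
surface: ipvobuspfugof

cell MOD=ma, GRD=du, CLASS=ma:
underlying: ipvobus-bm-ruv-l
1. d -> t, g -> k, v -> f / _ #: no change
2. 0 -> i / C _ C #: inserts after position(s) 12: ipvobusbmruvil
surface: ipvobusbmruvil


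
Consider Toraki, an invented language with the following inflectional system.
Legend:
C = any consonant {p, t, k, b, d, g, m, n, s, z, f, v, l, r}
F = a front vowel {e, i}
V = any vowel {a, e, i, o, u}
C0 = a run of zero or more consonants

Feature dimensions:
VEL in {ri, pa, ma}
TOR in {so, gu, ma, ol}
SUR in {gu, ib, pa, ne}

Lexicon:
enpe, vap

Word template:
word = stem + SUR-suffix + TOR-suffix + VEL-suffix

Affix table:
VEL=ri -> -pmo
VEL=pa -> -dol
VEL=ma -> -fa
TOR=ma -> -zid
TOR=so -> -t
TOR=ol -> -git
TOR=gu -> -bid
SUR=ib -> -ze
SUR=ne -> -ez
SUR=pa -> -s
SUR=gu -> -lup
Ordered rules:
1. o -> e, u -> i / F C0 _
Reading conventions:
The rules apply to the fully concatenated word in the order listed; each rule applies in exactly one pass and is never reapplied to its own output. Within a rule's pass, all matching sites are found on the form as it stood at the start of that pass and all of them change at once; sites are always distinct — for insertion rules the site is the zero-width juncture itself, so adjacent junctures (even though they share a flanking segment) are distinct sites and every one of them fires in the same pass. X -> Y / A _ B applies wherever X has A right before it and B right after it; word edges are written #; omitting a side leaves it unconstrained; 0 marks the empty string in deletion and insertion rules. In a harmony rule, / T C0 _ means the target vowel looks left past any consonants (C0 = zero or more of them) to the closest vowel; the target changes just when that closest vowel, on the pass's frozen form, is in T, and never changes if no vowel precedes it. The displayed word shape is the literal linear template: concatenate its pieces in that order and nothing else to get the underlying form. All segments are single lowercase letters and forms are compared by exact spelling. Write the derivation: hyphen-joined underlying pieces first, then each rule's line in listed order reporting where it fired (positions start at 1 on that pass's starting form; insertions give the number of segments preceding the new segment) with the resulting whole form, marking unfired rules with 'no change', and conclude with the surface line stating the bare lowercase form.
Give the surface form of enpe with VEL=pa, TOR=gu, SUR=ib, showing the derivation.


underlying: enpe-ze-bid-dol
1. o -> e, u -> i / F C0 _: fires at position(s) 11: enpezebiddel
surface: enpezebiddel


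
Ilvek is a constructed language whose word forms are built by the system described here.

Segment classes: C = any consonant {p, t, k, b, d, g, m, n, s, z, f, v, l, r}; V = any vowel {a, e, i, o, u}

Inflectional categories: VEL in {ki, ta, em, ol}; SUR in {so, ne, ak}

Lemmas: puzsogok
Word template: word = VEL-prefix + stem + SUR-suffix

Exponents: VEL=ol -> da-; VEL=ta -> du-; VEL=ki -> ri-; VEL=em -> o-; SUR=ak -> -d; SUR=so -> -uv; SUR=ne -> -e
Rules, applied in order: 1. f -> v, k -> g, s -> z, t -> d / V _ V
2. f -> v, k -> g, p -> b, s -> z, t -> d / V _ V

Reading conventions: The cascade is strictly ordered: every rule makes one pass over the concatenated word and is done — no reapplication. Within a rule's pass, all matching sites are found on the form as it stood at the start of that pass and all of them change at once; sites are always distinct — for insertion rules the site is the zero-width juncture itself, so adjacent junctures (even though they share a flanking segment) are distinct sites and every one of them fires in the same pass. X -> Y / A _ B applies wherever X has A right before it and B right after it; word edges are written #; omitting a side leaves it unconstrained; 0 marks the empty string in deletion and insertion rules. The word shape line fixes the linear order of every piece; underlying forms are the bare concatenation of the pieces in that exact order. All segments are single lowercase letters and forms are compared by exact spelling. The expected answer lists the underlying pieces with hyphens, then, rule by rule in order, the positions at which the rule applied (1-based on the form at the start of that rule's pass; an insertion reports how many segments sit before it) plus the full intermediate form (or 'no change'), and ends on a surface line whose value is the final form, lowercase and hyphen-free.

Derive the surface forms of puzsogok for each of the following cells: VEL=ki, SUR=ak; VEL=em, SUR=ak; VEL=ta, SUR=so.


cell VEL=ki, SUR=ak:
underlying: ri-puzsogok-d
1. f -> v, k -> g, s -> z, t -> d / V _ V: no change
2. f -> v, k -> g, p -> b, s -> z, t -> d / V _ V: fires at position(s) 3: ribuzsogokd
surface: ribuzsogokd

cell VEL=em, SUR=ak:
underlying: o-puzsogok-d
1. f -> v, k -> g, s -> z, t -> d / V _ V: no change
2. f -> v, k -> g, p -> b, s -> z, t -> d / V _ V: fires at position(s) 2: obuzsogokd
surface: obuzsogokd

cell VEL=ta, SUR=so:
underlying: du-puzsogok-uv
1. f -> v, k -> g, s -> z, t -> d / V _ V: fires at position(s) 10: dupuzsogoguv
2. f -> v, k -> g, p -> b, s -> z, t -> d / V _ V: fires at position(s) 3: dubuzsogoguv
surface: dubuzsogoguv


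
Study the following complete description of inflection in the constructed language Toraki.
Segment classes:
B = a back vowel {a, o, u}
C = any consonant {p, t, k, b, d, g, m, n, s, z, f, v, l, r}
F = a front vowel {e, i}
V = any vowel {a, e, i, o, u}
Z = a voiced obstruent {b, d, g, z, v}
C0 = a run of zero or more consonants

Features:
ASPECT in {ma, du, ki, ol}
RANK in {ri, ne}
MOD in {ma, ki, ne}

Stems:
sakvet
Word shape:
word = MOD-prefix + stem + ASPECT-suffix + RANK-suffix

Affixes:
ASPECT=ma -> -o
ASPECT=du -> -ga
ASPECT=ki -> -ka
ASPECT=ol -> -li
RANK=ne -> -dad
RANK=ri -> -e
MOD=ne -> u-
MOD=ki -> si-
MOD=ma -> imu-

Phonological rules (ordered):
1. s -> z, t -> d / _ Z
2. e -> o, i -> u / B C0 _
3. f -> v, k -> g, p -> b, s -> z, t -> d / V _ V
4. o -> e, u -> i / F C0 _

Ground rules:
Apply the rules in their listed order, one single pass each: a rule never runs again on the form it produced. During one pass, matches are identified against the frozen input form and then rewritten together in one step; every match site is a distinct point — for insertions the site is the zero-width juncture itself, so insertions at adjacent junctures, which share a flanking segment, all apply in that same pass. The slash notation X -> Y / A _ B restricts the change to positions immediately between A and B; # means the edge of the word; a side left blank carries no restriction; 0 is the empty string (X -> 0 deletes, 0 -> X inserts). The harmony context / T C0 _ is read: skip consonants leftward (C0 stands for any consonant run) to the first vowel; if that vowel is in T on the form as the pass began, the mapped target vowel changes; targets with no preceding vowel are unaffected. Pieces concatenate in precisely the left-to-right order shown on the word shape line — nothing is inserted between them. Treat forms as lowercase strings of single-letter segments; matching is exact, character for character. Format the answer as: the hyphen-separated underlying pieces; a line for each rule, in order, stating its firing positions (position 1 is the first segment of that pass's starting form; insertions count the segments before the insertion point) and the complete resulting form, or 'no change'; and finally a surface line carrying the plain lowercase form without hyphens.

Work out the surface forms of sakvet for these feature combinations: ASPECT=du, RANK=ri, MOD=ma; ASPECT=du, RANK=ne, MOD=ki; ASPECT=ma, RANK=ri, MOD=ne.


cell ASPECT=du, RANK=ri, MOD=ma:
underlying: imu-sakvet-ga-e
1. s -> z, t -> d / _ Z: fires at position(s) 9: imusakvedgae
2. e -> o, i -> u / B C0 _: fires at position(s) 8, 12: imusakvodgao
3. f -> v, k -> g, p -> b, s -> z, t -> d / V _ V: fires at position(s) 4: imuzakvodgao
4. o -> e, u -> i / F C0 _: fires at position(s) 3: imizakvodgao
surface: imizakvodgao

cell ASPECT=du, RANK=ne, MOD=ki:
underlying: si-sakvet-ga-dad
1. s -> z, t -> d / _ Z: fires at position(s) 8: sisakvedgadad
2. e -> o, i -> u / B C0 _: fires at position(s) 7: sisakvodgadad
3. f -> v, k -> g, p -> b, s -> z, t -> d / V _ V: fires at position(s) 3: sizakvodgadad
4. o -> e, u -> i / F C0 _: no change
surface: sizakvodgadad

cell ASPECT=ma, RANK=ri, MOD=ne:
underlying: u-sakvet-o-e
1. s -> z, t -> d / _ Z: no change
2. e -> o, i -> u / B C0 _: fires at position(s) 6, 9: usakvotoo
3. f -> v, k -> g, p -> b, s -> z, t -> d / V _ V: fires at position(s) 2, 7: uzakvodoo
4. o -> e, u -> i / F C0 _: no change
surface: uzakvodoo


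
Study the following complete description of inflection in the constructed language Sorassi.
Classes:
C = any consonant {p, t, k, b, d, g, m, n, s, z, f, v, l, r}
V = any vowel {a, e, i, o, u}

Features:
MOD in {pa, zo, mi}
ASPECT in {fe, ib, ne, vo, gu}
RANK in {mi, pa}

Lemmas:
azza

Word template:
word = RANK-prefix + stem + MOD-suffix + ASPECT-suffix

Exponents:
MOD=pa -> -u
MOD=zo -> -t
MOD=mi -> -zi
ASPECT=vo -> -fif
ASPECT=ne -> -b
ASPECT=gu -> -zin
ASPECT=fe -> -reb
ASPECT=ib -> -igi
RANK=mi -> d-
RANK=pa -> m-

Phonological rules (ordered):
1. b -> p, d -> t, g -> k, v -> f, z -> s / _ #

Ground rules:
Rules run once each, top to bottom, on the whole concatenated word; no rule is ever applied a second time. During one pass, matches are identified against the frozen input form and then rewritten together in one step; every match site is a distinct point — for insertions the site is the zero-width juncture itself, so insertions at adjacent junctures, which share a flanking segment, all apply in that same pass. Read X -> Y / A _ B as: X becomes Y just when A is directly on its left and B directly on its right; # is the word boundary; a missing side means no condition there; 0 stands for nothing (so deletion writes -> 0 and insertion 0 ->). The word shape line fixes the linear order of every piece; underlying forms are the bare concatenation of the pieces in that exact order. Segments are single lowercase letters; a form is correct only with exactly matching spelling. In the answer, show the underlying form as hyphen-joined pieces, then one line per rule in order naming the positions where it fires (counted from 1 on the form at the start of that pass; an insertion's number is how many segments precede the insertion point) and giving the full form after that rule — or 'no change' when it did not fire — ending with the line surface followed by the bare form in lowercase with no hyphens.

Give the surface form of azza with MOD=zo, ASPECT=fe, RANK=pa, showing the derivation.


underlying: m-azza-t-reb
1. b -> p, d -> t, g -> k, v -> f, z -> s / _ #: fires at position(s) 9: mazzatrep
surface: mazzatrep


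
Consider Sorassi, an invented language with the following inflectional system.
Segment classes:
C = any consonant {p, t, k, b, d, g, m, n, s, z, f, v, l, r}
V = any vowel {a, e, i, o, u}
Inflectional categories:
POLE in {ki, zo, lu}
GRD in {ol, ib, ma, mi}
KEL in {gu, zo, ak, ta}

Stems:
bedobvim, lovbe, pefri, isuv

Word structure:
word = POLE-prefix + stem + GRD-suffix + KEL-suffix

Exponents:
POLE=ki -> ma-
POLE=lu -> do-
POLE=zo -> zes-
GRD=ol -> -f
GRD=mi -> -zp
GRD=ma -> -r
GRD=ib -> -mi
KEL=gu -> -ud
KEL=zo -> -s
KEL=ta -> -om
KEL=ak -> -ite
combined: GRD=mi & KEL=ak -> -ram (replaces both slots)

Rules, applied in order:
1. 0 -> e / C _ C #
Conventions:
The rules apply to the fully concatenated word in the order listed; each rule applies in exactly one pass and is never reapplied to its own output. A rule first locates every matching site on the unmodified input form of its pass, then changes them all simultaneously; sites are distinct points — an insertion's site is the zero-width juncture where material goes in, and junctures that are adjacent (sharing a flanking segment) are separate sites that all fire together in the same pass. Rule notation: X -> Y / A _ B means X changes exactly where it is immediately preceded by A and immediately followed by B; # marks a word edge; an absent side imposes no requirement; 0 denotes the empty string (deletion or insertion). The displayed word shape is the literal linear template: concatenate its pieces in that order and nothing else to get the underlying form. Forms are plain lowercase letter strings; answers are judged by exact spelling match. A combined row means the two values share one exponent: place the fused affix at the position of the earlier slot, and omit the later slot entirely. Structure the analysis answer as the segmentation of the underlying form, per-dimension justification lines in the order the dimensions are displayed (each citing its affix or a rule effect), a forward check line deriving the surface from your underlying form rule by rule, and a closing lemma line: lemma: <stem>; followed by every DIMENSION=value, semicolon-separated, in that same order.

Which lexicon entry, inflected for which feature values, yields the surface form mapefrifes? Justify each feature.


underlying: ma-pefri-f-s
POLE=ki - signalled by the affix ma-
GRD=ol - signalled by the affix -f
KEL=zo - signalled by the affix -s
check: mapefrifs -> mapefrifes
lemma: pefri; POLE=ki; GRD=ol; KEL=zo


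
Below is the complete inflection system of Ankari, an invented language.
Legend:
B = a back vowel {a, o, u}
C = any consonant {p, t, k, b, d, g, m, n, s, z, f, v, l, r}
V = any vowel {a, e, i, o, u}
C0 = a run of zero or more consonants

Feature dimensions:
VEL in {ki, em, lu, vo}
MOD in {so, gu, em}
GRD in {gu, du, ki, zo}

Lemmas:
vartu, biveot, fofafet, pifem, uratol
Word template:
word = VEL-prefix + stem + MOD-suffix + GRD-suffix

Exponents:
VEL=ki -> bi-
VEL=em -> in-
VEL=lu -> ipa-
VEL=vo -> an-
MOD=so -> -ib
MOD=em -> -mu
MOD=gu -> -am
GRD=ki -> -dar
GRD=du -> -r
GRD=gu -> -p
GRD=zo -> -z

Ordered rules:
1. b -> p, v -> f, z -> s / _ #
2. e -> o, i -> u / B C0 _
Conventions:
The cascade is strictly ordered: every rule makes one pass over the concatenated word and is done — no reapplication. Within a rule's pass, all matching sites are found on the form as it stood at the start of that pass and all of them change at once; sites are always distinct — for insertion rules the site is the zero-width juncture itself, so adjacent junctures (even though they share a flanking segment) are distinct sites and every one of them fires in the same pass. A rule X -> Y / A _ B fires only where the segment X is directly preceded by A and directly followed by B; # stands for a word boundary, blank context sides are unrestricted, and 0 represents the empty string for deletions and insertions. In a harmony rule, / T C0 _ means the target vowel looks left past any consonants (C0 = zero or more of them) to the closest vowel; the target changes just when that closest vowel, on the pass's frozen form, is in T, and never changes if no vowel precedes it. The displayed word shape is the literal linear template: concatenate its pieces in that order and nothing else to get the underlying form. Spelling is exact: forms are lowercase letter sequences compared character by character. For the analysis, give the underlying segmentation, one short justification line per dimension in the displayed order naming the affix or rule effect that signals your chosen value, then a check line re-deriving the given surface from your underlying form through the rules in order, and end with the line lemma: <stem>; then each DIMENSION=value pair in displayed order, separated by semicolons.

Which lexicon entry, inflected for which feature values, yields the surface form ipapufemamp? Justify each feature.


underlying: ipa-pifem-am-p
VEL=lu - signalled by the affix ipa-
MOD=gu - signalled by the affix -am
GRD=gu - signalled by the affix -p
check: ipapifemamp -> ipapifemamp -> ipapufemamp
lemma: pifem; VEL=lu; MOD=gu; GRD=gu


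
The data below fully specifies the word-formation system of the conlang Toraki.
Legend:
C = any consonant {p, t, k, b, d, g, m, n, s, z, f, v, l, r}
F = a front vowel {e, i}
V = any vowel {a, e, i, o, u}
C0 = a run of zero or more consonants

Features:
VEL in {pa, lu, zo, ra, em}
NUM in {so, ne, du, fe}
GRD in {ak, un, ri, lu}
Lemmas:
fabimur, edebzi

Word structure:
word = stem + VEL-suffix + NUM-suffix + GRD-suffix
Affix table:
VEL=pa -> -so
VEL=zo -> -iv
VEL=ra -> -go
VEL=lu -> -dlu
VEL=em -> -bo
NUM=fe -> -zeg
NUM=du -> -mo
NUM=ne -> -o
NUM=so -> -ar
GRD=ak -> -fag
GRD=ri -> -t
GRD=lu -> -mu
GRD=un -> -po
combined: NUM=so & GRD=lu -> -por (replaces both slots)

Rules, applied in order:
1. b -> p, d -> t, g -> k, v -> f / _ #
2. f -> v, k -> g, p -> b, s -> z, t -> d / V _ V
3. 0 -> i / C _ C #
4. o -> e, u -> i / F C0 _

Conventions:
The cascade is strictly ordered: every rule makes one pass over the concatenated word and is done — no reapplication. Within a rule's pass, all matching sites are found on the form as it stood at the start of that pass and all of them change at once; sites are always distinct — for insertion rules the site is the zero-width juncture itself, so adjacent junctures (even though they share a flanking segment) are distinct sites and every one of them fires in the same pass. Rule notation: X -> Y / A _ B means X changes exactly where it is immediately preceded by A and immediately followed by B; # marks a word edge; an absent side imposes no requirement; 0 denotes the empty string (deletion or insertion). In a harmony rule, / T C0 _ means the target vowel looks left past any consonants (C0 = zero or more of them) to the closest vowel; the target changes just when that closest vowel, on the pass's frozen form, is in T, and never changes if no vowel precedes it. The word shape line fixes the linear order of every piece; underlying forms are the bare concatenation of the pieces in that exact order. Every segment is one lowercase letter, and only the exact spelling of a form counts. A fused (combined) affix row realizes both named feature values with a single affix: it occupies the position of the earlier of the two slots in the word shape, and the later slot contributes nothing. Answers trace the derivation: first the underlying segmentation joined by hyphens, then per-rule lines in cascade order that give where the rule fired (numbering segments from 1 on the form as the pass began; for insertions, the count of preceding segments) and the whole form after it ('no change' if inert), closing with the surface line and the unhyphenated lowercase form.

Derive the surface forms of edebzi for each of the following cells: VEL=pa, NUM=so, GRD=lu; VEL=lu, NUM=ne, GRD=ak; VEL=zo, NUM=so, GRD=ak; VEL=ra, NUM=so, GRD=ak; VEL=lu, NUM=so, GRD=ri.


cell VEL=pa, NUM=so, GRD=lu:
underlying: edebzi-so-por
1. b -> p, d -> t, g -> k, v -> f / _ #: no change
2. f -> v, k -> g, p -> b, s -> z, t -> d / V _ V: fires at position(s) 7, 9: edebzizobor
3. 0 -> i / C _ C #: no change
4. o -> e, u -> i / F C0 _: fires at position(s) 8: edebzizebor
surface: edebzizebor

cell VEL=lu, NUM=ne, GRD=ak:
underlying: edebzi-dlu-o-fag
1. b -> p, d -> t, g -> k, v -> f / _ #: fires at position(s) 13: edebzidluofak
2. f -> v, k -> g, p -> b, s -> z, t -> d / V _ V: fires at position(s) 11: edebzidluovak
3. 0 -> i / C _ C #: no change
4. o -> e, u -> i / F C0 _: fires at position(s) 9: edebzidliovak
surface: edebzidliovak

cell VEL=zo, NUM=so, GRD=ak:
underlying: edebzi-iv-ar-fag
1. b -> p, d -> t, g -> k, v -> f / _ #: fires at position(s) 13: edebziivarfak
2. f -> v, k -> g, p -> b, s -> z, t -> d / V _ V: no change
3. 0 -> i / C _ C #: no change
4. o -> e, u -> i / F C0 _: no change
surface: edebziivarfak

cell VEL=ra, NUM=so, GRD=ak:
underlying: edebzi-go-ar-fag
1. b -> p, d -> t, g -> k, v -> f / _ #: fires at position(s) 13: edebzigoarfak
2. f -> v, k -> g, p -> b, s -> z, t -> d / V _ V: no change
3. 0 -> i / C _ C #: no change
4. o -> e, u -> i / F C0 _: fires at position(s) 8: edebzigearfak
surface: edebzigearfak

cell VEL=lu, NUM=so, GRD=ri:
underlying: edebzi-dlu-ar-t
1. b -> p, d -> t, g -> k, v -> f / _ #: no change
2. f -> v, k -> g, p -> b, s -> z, t -> d / V _ V: no change
3. 0 -> i / C _ C #: inserts after position(s) 11: edebzidluarit
4. o -> e, u -> i / F C0 _: fires at position(s) 9: edebzidliarit
surface: edebzidliarit
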